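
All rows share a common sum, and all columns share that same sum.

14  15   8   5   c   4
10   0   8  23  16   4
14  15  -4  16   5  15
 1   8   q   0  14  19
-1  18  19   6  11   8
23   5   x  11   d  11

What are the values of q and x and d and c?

q = 19, x = 11, d = 0, c = 15

Rows 2 and 3 both sum to 61, so that's the common total.
The known cells in row 4 total 42, leaving 61 − 42 = 19 for the blank.
The known cells in row 1 total 46, leaving 61 − 46 = 15 for the blank.
The known cells in column 5 total 61, leaving 61 − 61 = 0 for the blank.
The known cells in row 6 total 50, leaving 61 − 50 = 11 for the blank.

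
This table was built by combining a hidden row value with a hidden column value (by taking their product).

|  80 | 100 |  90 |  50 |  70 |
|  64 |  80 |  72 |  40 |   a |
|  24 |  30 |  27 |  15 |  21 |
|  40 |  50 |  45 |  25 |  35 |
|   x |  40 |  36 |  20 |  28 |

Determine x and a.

x = 32, a = 56

Each row is a constant multiple of every other row — this is a multiplication table with the headers hidden.
Row 5 is 20/50 = 2/5 times row 1, so its entry in column 1 is 80 × 2/5 = 32.
Row 2 is 40/50 = 4/5 times row 1, so its entry in column 5 is 70 × 4/5 = 56.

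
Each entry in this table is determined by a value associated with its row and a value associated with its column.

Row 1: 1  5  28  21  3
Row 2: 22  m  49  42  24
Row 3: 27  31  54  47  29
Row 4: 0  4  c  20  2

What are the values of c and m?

The difference between any two rows is the same in every column — this is an addition table with the headers hidden.
Row 4 minus row 1 is 20 − 21 = -1, so its entry in column 3 is 28 + (-1) = 27.
Row 2 minus row 1 is 42 − 21 = 21, so its entry in column 2 is 5 + 21 = 26.

c = 27, m = 26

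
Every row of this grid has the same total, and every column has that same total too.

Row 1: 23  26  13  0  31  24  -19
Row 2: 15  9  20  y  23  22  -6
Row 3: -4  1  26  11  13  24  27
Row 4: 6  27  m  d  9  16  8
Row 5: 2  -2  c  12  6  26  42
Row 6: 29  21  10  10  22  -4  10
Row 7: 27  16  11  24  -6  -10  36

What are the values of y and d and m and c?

Rows 1 and 3 both sum to 98, so that's the common total.
Row 2 has 15 + 9 + 20 + 23 + 22 − 6 = 83; the blank must be 98 − 83 = 15.
Column 4 has 0 + 15 + 11 + 12 + 10 + 24 = 72; the blank must be 98 − 72 = 26.
Row 4 has 6 + 27 + 26 + 9 + 16 + 8 = 92; the blank must be 98 − 92 = 6.
Row 5 has 2 − 2 + 12 + 6 + 26 + 42 = 86; the blank must be 98 − 86 = 12.

y = 15, d = 26, m = 6, c = 12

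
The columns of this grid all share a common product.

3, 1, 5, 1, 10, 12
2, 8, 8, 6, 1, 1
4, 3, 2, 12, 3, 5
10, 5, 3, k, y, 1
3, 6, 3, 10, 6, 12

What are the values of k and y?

Columns 1 and 2 each multiply to 720, so every column has product 720.
Column 4: 1×6×12×10 = 720, so the missing entry is 720 ÷ 720 = 1.
Column 5: 10×1×3×6 = 180, so the missing entry is 720 ÷ 180 = 4.

k = 1, y = 4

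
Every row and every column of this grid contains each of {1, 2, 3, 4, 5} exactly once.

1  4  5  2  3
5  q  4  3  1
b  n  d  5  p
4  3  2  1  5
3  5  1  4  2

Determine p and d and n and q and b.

p = 4, d = 3, n = 1, q = 2, b = 2

At (row 3, col 5): column 5 already has {1, 2, 3, 5}, so the value is 4.
Cell (2,2): row 2 already has {1, 3, 4, 5} → 2.
For row 3, column 2: column 2 already has {2, 3, 4, 5}; that leaves 1.
Cell (3,1): column 1 already has {1, 3, 4, 5} → 2.
At (row 3, col 3): row 3 already has {1, 2, 4, 5}, so the value is 3.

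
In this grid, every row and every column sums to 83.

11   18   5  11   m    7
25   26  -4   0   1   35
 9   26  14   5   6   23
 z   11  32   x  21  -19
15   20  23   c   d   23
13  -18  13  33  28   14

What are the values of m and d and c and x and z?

Row 1: 11 + 18 + 5 + 11 + 7 = 52, so its missing entry is 83 − 52 = 31.
Column 5: 31 + 1 + 6 + 21 + 28 = 87, so its missing entry is 83 − 87 = -4.
Row 5: 15 + 20 + 23 − 4 + 23 = 77, so its missing entry is 83 − 77 = 6.
Column 1: 11 + 25 + 9 + 15 + 13 = 73, so its missing entry is 83 − 73 = 10.
Row 4: 10 + 11 + 32 + 21 − 19 = 55, so its missing entry is 83 − 55 = 28.

m = 31, d = -4, c = 6, x = 28, z = 10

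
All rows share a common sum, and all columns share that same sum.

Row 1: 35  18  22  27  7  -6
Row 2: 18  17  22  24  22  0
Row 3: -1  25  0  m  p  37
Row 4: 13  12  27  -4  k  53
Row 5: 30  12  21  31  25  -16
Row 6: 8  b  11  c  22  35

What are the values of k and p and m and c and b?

Rows 1 and 2 both sum to 103, so that's the common total.
Row 4: 13 + 12 + 27 − 4 + 53 = 101, so its missing entry is 103 − 101 = 2.
Column 5: 7 + 22 + 2 + 25 + 22 = 78, so its missing entry is 103 − 78 = 25.
Column 2: 18 + 17 + 25 + 12 + 12 = 84, so its missing entry is 103 − 84 = 19.
Row 3: -1 + 25 + 0 + 25 + 37 = 86, so its missing entry is 103 − 86 = 17.
Row 6: 8 + 19 + 11 + 22 + 35 = 95, so its missing entry is 103 − 95 = 8.

k = 2, p = 25, m = 17, c = 8, b = 19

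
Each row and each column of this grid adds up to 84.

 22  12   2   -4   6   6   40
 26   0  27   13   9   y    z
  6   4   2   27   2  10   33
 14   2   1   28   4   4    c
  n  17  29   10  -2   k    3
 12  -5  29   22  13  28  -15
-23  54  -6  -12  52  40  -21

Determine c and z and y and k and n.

c = 31, z = 13, y = -4, k = 0, n = 27

Column 1 has 22 + 26 + 6 + 14 + 12 − 23 = 57; the blank must be 84 − 57 = 27.
Row 5 has 27 + 17 + 29 + 10 − 2 + 3 = 84; the blank must be 84 − 84 = 0.
Column 6 has 6 + 10 + 4 + 0 + 28 + 40 = 88; the blank must be 84 − 88 = -4.
Row 4 has 14 + 2 + 1 + 28 + 4 + 4 = 53; the blank must be 84 − 53 = 31.
Row 2 has 26 + 0 + 27 + 13 + 9 − 4 = 71; the blank must be 84 − 71 = 13.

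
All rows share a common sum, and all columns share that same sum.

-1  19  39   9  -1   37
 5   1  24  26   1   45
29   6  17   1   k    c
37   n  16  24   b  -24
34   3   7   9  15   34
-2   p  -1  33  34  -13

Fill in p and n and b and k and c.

p = 51, n = 22, b = 27, k = 26, c = 23

Rows 1 and 2 both sum to 102, so that's the common total.
The known cells in row 6 total 51, leaving 102 − 51 = 51 for the blank.
The known cells in column 2 total 80, leaving 102 − 80 = 22 for the blank.
The known cells in row 4 total 75, leaving 102 − 75 = 27 for the blank.
The known cells in column 5 total 76, leaving 102 − 76 = 26 for the blank.
The known cells in row 3 total 79, leaving 102 − 79 = 23 for the blank.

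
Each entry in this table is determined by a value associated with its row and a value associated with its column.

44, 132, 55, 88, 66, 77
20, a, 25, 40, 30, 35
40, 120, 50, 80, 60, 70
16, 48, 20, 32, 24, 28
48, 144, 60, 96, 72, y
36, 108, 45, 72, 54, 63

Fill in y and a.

Each row is a constant multiple of every other row — this is a multiplication table with the headers hidden.
Row 5 is 48/44 = 12/11 times row 1, so its entry in column 6 is 77 × 12/11 = 84.
Row 2 is 20/44 = 5/11 times row 1, so its entry in column 2 is 132 × 5/11 = 60.

y = 84, a = 60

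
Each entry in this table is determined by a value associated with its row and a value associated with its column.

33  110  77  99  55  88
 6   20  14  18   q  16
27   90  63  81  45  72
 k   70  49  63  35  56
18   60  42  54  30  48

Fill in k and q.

k = 21, q = 10

Each row is a constant multiple of every other row — this is a multiplication table with the headers hidden.
Row 4 is 49/77 = 7/11 times row 1, so its entry in column 1 is 33 × 7/11 = 21.
Row 2 is 14/77 = 2/11 times row 1, so its entry in column 5 is 55 × 2/11 = 10.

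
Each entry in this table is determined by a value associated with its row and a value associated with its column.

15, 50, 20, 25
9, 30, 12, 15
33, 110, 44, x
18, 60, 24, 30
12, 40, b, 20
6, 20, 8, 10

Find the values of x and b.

Each row is a constant multiple of every other row — this is a multiplication table with the headers hidden.
Row 3 is 33/15 = 11/5 times row 1, so its entry in column 4 is 25 × 11/5 = 55.
Row 5 is 12/15 = 4/5 times row 1, so its entry in column 3 is 20 × 4/5 = 16.

x = 55, b = 16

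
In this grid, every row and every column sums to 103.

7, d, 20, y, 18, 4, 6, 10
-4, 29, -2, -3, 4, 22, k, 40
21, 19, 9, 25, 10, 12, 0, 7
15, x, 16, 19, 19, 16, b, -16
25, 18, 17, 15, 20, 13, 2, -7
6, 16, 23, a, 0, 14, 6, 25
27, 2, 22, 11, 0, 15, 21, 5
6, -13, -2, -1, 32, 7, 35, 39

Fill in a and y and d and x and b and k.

a = 13, y = 24, d = 14, x = 18, b = 16, k = 17

Row 6 has 6 + 16 + 23 + 0 + 14 + 6 + 25 = 90; the blank must be 103 − 90 = 13.
Column 4 has -3 + 25 + 19 + 15 + 13 + 11 − 1 = 79; the blank must be 103 − 79 = 24.
Row 1 has 7 + 20 + 24 + 18 + 4 + 6 + 10 = 89; the blank must be 103 − 89 = 14.
Column 2 has 14 + 29 + 19 + 18 + 16 + 2 − 13 = 85; the blank must be 103 − 85 = 18.
Row 4 has 15 + 18 + 16 + 19 + 19 + 16 − 16 = 87; the blank must be 103 − 87 = 16.
Row 2 has -4 + 29 − 2 − 3 + 4 + 22 + 40 = 86; the blank must be 103 − 86 = 17.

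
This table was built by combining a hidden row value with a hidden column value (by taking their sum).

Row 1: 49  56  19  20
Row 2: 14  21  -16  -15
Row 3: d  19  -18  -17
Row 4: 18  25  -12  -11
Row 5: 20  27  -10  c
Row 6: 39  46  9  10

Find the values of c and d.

The difference between any two rows is the same in every column — this is an addition table with the headers hidden.
Row 5 minus row 1 is -10 − 19 = -29, so its entry in column 4 is 20 + (-29) = -9.
Row 3 minus row 1 is -18 − 19 = -37, so its entry in column 1 is 49 + (-37) = 12.

c = -9, d = 12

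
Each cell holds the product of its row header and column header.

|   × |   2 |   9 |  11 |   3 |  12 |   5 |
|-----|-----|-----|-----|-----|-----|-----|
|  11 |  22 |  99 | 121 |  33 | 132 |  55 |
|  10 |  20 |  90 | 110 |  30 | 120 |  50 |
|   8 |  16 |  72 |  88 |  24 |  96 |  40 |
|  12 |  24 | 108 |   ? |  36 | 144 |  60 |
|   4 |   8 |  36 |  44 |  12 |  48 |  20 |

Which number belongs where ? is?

12 × 11 = 132.

132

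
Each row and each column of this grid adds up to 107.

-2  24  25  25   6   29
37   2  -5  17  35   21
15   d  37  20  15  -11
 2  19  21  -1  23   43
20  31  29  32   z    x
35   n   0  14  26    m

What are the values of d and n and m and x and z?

d = 31, n = 0, m = 32, x = -7, z = 2

Column 5: 6 + 35 + 15 + 23 + 26 = 105, so its missing entry is 107 − 105 = 2.
Row 3: 15 + 37 + 20 + 15 − 11 = 76, so its missing entry is 107 − 76 = 31.
Column 2: 24 + 2 + 31 + 19 + 31 = 107, so its missing entry is 107 − 107 = 0.
Row 6: 35 + 0 + 0 + 14 + 26 = 75, so its missing entry is 107 − 75 = 32.
Row 5: 20 + 31 + 29 + 32 + 2 = 114, so its missing entry is 107 − 114 = -7.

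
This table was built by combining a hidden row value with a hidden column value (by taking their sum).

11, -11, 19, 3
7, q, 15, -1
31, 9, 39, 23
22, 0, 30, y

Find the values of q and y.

The difference between any two rows is the same in every column — this is an addition table with the headers hidden.
Row 2 minus row 1 is 15 − 19 = -4, so its entry in column 2 is -11 + (-4) = -15.
Row 4 minus row 1 is 30 − 19 = 11, so its entry in column 4 is 3 + 11 = 14.

q = -15, y = 14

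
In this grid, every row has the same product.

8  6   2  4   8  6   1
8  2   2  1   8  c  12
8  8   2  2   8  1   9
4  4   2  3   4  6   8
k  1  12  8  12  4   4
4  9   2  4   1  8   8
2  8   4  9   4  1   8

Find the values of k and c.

Rows 1 and 7 each multiply to 18432, so every row has product 18432.
Row 5: 1×12×8×12×4×4 = 18432, so the missing entry is 18432 ÷ 18432 = 1.
Row 2: 8×2×2×1×8×12 = 3072, so the missing entry is 18432 ÷ 3072 = 6.

k = 1, c = 6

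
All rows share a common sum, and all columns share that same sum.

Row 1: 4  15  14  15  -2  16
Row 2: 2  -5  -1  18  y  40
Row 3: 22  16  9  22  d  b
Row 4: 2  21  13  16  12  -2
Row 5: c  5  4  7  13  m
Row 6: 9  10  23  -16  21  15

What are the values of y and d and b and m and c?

Rows 1 and 4 both sum to 62, so that's the common total.
Column 1: 4 + 2 + 22 + 2 + 9 = 39, so its missing entry is 62 − 39 = 23.
Row 2: 2 − 5 − 1 + 18 + 40 = 54, so its missing entry is 62 − 54 = 8.
Column 5: -2 + 8 + 12 + 13 + 21 = 52, so its missing entry is 62 − 52 = 10.
Row 5: 23 + 5 + 4 + 7 + 13 = 52, so its missing entry is 62 − 52 = 10.
Row 3: 22 + 16 + 9 + 22 + 10 = 79, so its missing entry is 62 − 79 = -17.

y = 8, d = 10, b = -17, m = 10, c = 23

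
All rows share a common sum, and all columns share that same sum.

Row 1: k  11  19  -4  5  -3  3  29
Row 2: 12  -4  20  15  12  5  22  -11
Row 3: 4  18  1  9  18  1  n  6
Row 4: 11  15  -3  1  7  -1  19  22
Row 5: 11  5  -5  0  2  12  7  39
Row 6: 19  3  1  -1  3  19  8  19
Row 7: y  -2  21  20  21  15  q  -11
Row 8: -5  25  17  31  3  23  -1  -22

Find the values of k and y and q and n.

Rows 2 and 4 both sum to 71, so that's the common total.
Row 3: 4 + 18 + 1 + 9 + 18 + 1 + 6 = 57, so its missing entry is 71 − 57 = 14.
Column 7: 3 + 22 + 14 + 19 + 7 + 8 − 1 = 72, so its missing entry is 71 − 72 = -1.
Row 7: -2 + 21 + 20 + 21 + 15 − 1 − 11 = 63, so its missing entry is 71 − 63 = 8.
Row 1: 11 + 19 − 4 + 5 − 3 + 3 + 29 = 60, so its missing entry is 71 − 60 = 11.

k = 11, y = 8, q = -1, n = 14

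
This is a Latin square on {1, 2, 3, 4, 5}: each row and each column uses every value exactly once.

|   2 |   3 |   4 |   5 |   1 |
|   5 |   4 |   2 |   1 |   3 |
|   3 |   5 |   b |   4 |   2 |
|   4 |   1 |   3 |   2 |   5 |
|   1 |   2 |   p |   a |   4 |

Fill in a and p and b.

For row 5, column 4: column 4 already has {1, 2, 4, 5}; that leaves 3.
Cell (5,3): row 5 already has {1, 2, 3, 4} → 5.
For row 3, column 3: row 3 already has {2, 3, 4, 5}; that leaves 1.

a = 3, p = 5, b = 1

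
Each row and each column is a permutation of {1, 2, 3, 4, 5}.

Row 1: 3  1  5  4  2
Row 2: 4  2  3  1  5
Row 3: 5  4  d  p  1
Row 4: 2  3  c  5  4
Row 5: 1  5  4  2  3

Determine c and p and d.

At (row 3, col 4): column 4 already has {1, 2, 4, 5}, so the value is 3.
Cell (4,3): row 4 already has {2, 3, 4, 5} → 1.
Cell (3,3): row 3 already has {1, 3, 4, 5} → 2.

c = 1, p = 3, d = 2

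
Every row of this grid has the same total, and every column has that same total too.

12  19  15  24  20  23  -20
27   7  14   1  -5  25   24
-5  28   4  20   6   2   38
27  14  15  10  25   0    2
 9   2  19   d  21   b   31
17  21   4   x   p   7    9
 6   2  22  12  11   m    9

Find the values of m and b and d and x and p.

m = 31, b = 5, d = 6, x = 20, p = 15

Rows 1 and 2 both sum to 93, so that's the common total.
Row 7: 6 + 2 + 22 + 12 + 11 + 9 = 62, so its missing entry is 93 − 62 = 31.
Column 5: 20 − 5 + 6 + 25 + 21 + 11 = 78, so its missing entry is 93 − 78 = 15.
Column 6: 23 + 25 + 2 + 0 + 7 + 31 = 88, so its missing entry is 93 − 88 = 5.
Row 5: 9 + 2 + 19 + 21 + 5 + 31 = 87, so its missing entry is 93 − 87 = 6.
Row 6: 17 + 21 + 4 + 15 + 7 + 9 = 73, so its missing entry is 93 − 73 = 20.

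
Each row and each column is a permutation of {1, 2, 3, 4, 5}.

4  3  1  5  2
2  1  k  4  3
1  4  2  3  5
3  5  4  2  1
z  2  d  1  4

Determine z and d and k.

z = 5, d = 3, k = 5

At (row 2, col 3): row 2 already has {1, 2, 3, 4}, so the value is 5.
Cell (5,1): column 1 already has {1, 2, 3, 4} → 5.
For row 5, column 3: row 5 already has {1, 2, 4, 5}; that leaves 3.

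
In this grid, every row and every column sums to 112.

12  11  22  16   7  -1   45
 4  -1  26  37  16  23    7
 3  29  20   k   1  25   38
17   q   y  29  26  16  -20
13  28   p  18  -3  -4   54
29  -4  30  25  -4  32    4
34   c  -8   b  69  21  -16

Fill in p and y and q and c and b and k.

The known cells in row 5 total 106, leaving 112 − 106 = 6 for the blank.
The known cells in row 3 total 116, leaving 112 − 116 = -4 for the blank.
The known cells in column 3 total 96, leaving 112 − 96 = 16 for the blank.
The known cells in row 4 total 84, leaving 112 − 84 = 28 for the blank.
The known cells in column 2 total 91, leaving 112 − 91 = 21 for the blank.
The known cells in row 7 total 121, leaving 112 − 121 = -9 for the blank.

p = 6, y = 16, q = 28, c = 21, b = -9, k = -4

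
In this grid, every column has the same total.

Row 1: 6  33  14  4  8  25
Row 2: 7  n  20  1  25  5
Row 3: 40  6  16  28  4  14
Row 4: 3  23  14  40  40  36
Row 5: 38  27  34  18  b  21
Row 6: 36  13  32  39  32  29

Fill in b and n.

The complete columns each total 130.
Column 5 is missing 130 − 109 = 21 (since 8 + 25 + 4 + 40 + 32 = 109).
Column 2 is missing 130 − 102 = 28 (since 33 + 6 + 23 + 27 + 13 = 102).

b = 21, n = 28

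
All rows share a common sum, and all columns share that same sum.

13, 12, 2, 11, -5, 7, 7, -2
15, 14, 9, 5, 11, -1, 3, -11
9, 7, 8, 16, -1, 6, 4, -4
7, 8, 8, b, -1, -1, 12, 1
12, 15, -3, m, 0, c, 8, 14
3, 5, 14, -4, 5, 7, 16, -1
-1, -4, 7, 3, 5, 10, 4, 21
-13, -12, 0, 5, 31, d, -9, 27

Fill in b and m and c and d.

Rows 1 and 2 both sum to 45, so that's the common total.
The known cells in row 4 total 34, leaving 45 − 34 = 11 for the blank.
The known cells in row 8 total 29, leaving 45 − 29 = 16 for the blank.
The known cells in column 6 total 44, leaving 45 − 44 = 1 for the blank.
The known cells in row 5 total 47, leaving 45 − 47 = -2 for the blank.

b = 11, m = -2, c = 1, d = 16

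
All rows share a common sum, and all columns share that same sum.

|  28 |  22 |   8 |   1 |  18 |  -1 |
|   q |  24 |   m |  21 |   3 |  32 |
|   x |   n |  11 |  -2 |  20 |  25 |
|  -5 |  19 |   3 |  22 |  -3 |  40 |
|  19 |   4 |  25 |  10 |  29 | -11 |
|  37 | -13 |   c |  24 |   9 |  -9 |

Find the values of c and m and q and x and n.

c = 28, m = 1, q = -5, x = 2, n = 20

Rows 1 and 4 both sum to 76, so that's the common total.
The known cells in column 2 total 56, leaving 76 − 56 = 20 for the blank.
The known cells in row 3 total 74, leaving 76 − 74 = 2 for the blank.
The known cells in column 1 total 81, leaving 76 − 81 = -5 for the blank.
The known cells in row 2 total 75, leaving 76 − 75 = 1 for the blank.
The known cells in row 6 total 48, leaving 76 − 48 = 28 for the blank.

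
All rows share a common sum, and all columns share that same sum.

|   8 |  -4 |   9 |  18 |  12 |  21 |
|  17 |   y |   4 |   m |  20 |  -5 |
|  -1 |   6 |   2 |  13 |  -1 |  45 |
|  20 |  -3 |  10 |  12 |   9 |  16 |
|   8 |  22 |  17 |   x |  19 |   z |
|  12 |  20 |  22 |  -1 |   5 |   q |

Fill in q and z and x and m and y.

Rows 1 and 3 both sum to 64, so that's the common total.
Row 6: 12 + 20 + 22 − 1 + 5 = 58, so its missing entry is 64 − 58 = 6.
Column 2: -4 + 6 − 3 + 22 + 20 = 41, so its missing entry is 64 − 41 = 23.
Column 6: 21 − 5 + 45 + 16 + 6 = 83, so its missing entry is 64 − 83 = -19.
Row 5: 8 + 22 + 17 + 19 − 19 = 47, so its missing entry is 64 − 47 = 17.
Row 2: 17 + 23 + 4 + 20 − 5 = 59, so its missing entry is 64 − 59 = 5.

q = 6, z = -19, x = 17, m = 5, y = 23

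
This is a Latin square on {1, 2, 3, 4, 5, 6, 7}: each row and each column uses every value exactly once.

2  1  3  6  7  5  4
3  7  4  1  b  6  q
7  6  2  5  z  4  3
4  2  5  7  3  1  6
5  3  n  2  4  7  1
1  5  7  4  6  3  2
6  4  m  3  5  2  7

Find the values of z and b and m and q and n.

z = 1, b = 2, m = 1, q = 5, n = 6

At (row 7, col 3): row 7 already has {2, 3, 4, 5, 6, 7}, so the value is 1.
Cell (3,5): row 3 already has {2, 3, 4, 5, 6, 7} → 1.
For row 5, column 3: row 5 already has {1, 2, 3, 4, 5, 7}; that leaves 6.
For row 2, column 5: column 5 already has {1, 3, 4, 5, 6, 7}; that leaves 2.
Cell (2,7): row 2 already has {1, 2, 3, 4, 6, 7} → 5.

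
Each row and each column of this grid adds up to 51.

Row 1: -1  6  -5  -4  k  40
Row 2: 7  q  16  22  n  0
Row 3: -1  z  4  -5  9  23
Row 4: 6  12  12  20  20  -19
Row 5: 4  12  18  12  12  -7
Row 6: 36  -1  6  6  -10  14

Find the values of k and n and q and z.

Row 1: -1 + 6 − 5 − 4 + 40 = 36, so its missing entry is 51 − 36 = 15.
Row 3: -1 + 4 − 5 + 9 + 23 = 30, so its missing entry is 51 − 30 = 21.
Column 2: 6 + 21 + 12 + 12 − 1 = 50, so its missing entry is 51 − 50 = 1.
Row 2: 7 + 1 + 16 + 22 + 0 = 46, so its missing entry is 51 − 46 = 5.

k = 15, n = 5, q = 1, z = 21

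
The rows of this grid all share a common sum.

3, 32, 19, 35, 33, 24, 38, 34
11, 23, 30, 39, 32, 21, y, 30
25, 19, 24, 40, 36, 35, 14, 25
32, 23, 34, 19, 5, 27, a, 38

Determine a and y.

a = 40, y = 32

Rows 1 and 3 both add up to 218, so every row sums to 218.
Row 4: 32 + 23 + 34 + 19 + 5 + 27 + 38 = 178, so the missing entry is 218 − 178 = 40.
Row 2: 11 + 23 + 30 + 39 + 32 + 21 + 30 = 186, so the missing entry is 218 − 186 = 32.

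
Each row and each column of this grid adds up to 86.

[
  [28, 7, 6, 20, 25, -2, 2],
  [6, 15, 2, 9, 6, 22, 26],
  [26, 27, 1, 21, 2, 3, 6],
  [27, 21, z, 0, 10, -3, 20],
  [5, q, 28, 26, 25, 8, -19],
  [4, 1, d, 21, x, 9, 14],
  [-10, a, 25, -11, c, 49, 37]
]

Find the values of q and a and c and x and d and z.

Row 4: 27 + 21 + 0 + 10 − 3 + 20 = 75, so its missing entry is 86 − 75 = 11.
Row 5: 5 + 28 + 26 + 25 + 8 − 19 = 73, so its missing entry is 86 − 73 = 13.
Column 2: 7 + 15 + 27 + 21 + 13 + 1 = 84, so its missing entry is 86 − 84 = 2.
Row 7: -10 + 2 + 25 − 11 + 49 + 37 = 92, so its missing entry is 86 − 92 = -6.
Column 5: 25 + 6 + 2 + 10 + 25 − 6 = 62, so its missing entry is 86 − 62 = 24.
Row 6: 4 + 1 + 21 + 24 + 9 + 14 = 73, so its missing entry is 86 − 73 = 13.

q = 13, a = 2, c = -6, x = 24, d = 13, z = 11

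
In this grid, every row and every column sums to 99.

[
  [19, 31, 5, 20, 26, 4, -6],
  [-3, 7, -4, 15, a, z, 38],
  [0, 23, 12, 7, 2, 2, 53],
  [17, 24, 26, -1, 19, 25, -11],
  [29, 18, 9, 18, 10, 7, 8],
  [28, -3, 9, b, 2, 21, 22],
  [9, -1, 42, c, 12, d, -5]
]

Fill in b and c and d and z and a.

b = 20, c = 20, d = 22, z = 18, a = 28

Column 5 has 26 + 2 + 19 + 10 + 2 + 12 = 71; the blank must be 99 − 71 = 28.
Row 2 has -3 + 7 − 4 + 15 + 28 + 38 = 81; the blank must be 99 − 81 = 18.
Column 6 has 4 + 18 + 2 + 25 + 7 + 21 = 77; the blank must be 99 − 77 = 22.
Row 6 has 28 − 3 + 9 + 2 + 21 + 22 = 79; the blank must be 99 − 79 = 20.
Row 7 has 9 − 1 + 42 + 12 + 22 − 5 = 79; the blank must be 99 − 79 = 20.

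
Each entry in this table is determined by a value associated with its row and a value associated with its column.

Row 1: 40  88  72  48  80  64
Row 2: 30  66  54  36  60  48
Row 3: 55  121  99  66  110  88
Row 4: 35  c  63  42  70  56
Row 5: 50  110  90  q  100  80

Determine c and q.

Each row is a constant multiple of every other row — this is a multiplication table with the headers hidden.
Row 4 is 70/80 = 7/8 times row 1, so its entry in column 2 is 88 × 7/8 = 77.
Row 5 is 100/80 = 5/4 times row 1, so its entry in column 4 is 48 × 5/4 = 60.

c = 77, q = 60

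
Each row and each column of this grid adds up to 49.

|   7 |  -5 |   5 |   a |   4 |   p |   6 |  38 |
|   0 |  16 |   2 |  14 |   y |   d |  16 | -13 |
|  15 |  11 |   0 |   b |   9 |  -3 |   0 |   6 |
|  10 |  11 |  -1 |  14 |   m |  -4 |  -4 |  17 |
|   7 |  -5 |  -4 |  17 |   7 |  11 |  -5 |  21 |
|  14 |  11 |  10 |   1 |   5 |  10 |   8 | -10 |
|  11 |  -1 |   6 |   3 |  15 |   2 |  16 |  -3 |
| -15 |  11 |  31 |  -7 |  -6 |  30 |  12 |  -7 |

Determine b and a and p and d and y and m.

Row 4: 10 + 11 − 1 + 14 − 4 − 4 + 17 = 43, so its missing entry is 49 − 43 = 6.
Column 5: 4 + 9 + 6 + 7 + 5 + 15 − 6 = 40, so its missing entry is 49 − 40 = 9.
Row 2: 0 + 16 + 2 + 14 + 9 + 16 − 13 = 44, so its missing entry is 49 − 44 = 5.
Row 3: 15 + 11 + 0 + 9 − 3 + 0 + 6 = 38, so its missing entry is 49 − 38 = 11.
Column 4: 14 + 11 + 14 + 17 + 1 + 3 − 7 = 53, so its missing entry is 49 − 53 = -4.
Row 1: 7 − 5 + 5 − 4 + 4 + 6 + 38 = 51, so its missing entry is 49 − 51 = -2.

b = 11, a = -4, p = -2, d = 5, y = 9, m = 6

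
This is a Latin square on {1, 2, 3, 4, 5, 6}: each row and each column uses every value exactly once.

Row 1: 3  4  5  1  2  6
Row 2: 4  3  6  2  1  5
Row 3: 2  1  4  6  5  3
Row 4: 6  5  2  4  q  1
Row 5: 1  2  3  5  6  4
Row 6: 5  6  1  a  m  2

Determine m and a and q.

At (row 6, col 4): column 4 already has {1, 2, 4, 5, 6}, so the value is 3.
For row 6, column 5: row 6 already has {1, 2, 3, 5, 6}; that leaves 4.
At (row 4, col 5): row 4 already has {1, 2, 4, 5, 6}, so the value is 3.

m = 4, a = 3, q = 3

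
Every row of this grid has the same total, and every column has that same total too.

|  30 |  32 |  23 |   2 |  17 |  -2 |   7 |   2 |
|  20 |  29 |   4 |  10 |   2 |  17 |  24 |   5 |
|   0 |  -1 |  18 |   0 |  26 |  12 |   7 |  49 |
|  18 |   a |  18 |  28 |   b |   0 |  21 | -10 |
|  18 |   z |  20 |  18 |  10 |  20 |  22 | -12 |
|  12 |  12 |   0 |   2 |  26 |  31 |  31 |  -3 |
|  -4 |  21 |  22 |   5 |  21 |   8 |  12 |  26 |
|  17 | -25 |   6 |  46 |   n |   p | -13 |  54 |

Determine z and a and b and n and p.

Rows 1 and 2 both sum to 111, so that's the common total.
The known cells in column 6 total 86, leaving 111 − 86 = 25 for the blank.
The known cells in row 8 total 110, leaving 111 − 110 = 1 for the blank.
The known cells in column 5 total 103, leaving 111 − 103 = 8 for the blank.
The known cells in row 4 total 83, leaving 111 − 83 = 28 for the blank.
The known cells in row 5 total 96, leaving 111 − 96 = 15 for the blank.

z = 15, a = 28, b = 8, n = 1, p = 25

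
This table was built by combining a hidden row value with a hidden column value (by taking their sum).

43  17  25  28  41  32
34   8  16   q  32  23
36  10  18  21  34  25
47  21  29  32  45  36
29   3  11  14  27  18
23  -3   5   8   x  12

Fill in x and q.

The difference between any two rows is the same in every column — this is an addition table with the headers hidden.
Row 6 minus row 1 is 12 − 32 = -20, so its entry in column 5 is 41 + (-20) = 21.
Row 2 minus row 1 is 23 − 32 = -9, so its entry in column 4 is 28 + (-9) = 19.

x = 21, q = 19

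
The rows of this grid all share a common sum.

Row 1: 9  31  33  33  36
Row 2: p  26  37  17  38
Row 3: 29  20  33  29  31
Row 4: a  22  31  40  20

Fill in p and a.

p = 24, a = 29

Rows 1 and 3 both add up to 142, so every row sums to 142.
Row 2: 26 + 37 + 17 + 38 = 118, so the missing entry is 142 − 118 = 24.
Row 4: 22 + 31 + 40 + 20 = 113, so the missing entry is 142 − 113 = 29.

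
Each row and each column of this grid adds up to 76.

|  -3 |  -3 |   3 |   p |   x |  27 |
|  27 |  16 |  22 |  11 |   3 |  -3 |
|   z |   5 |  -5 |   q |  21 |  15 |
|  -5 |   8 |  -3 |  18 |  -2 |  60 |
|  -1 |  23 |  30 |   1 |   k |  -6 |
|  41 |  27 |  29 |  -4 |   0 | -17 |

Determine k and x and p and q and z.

k = 29, x = 25, p = 27, q = 23, z = 17

Row 5: -1 + 23 + 30 + 1 − 6 = 47, so its missing entry is 76 − 47 = 29.
Column 5: 3 + 21 − 2 + 29 + 0 = 51, so its missing entry is 76 − 51 = 25.
Row 1: -3 − 3 + 3 + 25 + 27 = 49, so its missing entry is 76 − 49 = 27.
Column 1: -3 + 27 − 5 − 1 + 41 = 59, so its missing entry is 76 − 59 = 17.
Row 3: 17 + 5 − 5 + 21 + 15 = 53, so its missing entry is 76 − 53 = 23.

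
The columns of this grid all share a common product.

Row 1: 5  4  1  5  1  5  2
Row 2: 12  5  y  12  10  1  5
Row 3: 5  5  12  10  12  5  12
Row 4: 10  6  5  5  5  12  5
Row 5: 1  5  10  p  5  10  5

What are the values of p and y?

Columns 2 and 6 each multiply to 3000, so every column has product 3000.
Column 4: 5×12×10×5 = 3000, so the missing entry is 3000 ÷ 3000 = 1.
Column 3: 1×12×5×10 = 600, so the missing entry is 3000 ÷ 600 = 5.

p = 1, y = 5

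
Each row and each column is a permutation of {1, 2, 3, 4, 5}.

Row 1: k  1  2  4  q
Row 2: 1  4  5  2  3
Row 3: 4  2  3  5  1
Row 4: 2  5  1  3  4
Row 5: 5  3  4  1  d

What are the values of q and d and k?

q = 5, d = 2, k = 3

Cell (5,5): row 5 already has {1, 3, 4, 5} → 2.
Cell (1,5): column 5 already has {1, 2, 3, 4} → 5.
At (row 1, col 1): row 1 already has {1, 2, 4, 5}, so the value is 3.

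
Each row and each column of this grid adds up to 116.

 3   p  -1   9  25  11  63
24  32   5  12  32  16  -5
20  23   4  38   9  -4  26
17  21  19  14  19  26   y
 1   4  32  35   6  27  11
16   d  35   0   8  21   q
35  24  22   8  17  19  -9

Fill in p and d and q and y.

The known cells in row 1 total 110, leaving 116 − 110 = 6 for the blank.
The known cells in column 2 total 110, leaving 116 − 110 = 6 for the blank.
The known cells in row 6 total 86, leaving 116 − 86 = 30 for the blank.
The known cells in row 4 total 116, leaving 116 − 116 = 0 for the blank.

p = 6, d = 6, q = 30, y = 0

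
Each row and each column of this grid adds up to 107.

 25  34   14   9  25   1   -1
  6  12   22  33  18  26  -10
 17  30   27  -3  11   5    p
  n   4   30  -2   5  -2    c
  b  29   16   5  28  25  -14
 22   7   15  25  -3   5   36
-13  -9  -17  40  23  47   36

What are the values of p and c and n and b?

Row 5 has 29 + 16 + 5 + 28 + 25 − 14 = 89; the blank must be 107 − 89 = 18.
Row 3 has 17 + 30 + 27 − 3 + 11 + 5 = 87; the blank must be 107 − 87 = 20.
Column 1 has 25 + 6 + 17 + 18 + 22 − 13 = 75; the blank must be 107 − 75 = 32.
Row 4 has 32 + 4 + 30 − 2 + 5 − 2 = 67; the blank must be 107 − 67 = 40.

p = 20, c = 40, n = 32, b = 18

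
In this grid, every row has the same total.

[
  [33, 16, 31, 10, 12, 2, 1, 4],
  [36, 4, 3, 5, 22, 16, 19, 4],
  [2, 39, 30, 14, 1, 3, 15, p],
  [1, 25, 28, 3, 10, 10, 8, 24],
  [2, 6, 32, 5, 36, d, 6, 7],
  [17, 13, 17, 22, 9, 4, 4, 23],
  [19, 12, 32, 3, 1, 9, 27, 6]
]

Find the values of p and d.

Row 6 sums to 109 and so does row 7; that's the common total.
In row 3 the known cells total 104, leaving 109 − 104 = 5.
In row 5 the known cells total 94, leaving 109 − 94 = 15.

p = 5, d = 15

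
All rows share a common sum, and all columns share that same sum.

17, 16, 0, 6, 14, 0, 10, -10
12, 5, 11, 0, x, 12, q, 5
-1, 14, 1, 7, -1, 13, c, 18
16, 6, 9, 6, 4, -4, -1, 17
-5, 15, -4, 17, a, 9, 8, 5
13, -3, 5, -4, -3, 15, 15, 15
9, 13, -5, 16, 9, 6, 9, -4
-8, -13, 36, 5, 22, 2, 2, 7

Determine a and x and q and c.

Rows 1 and 4 both sum to 53, so that's the common total.
Row 5: -5 + 15 − 4 + 17 + 9 + 8 + 5 = 45, so its missing entry is 53 − 45 = 8.
Row 3: -1 + 14 + 1 + 7 − 1 + 13 + 18 = 51, so its missing entry is 53 − 51 = 2.
Column 7: 10 + 2 − 1 + 8 + 15 + 9 + 2 = 45, so its missing entry is 53 − 45 = 8.
Row 2: 12 + 5 + 11 + 0 + 12 + 8 + 5 = 53, so its missing entry is 53 − 53 = 0.

a = 8, x = 0, q = 8, c = 2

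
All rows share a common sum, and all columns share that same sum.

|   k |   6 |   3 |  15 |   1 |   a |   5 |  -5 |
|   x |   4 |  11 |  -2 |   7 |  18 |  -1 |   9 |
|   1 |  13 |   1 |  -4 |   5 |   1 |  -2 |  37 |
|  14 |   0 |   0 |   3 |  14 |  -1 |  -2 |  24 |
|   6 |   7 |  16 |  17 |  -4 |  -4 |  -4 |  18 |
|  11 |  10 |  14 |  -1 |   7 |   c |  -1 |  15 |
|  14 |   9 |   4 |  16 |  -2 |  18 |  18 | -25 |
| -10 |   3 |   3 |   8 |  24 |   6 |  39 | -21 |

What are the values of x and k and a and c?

x = 6, k = 10, a = 17, c = -3

Rows 3 and 4 both sum to 52, so that's the common total.
The known cells in row 2 total 46, leaving 52 − 46 = 6 for the blank.
The known cells in row 6 total 55, leaving 52 − 55 = -3 for the blank.
The known cells in column 6 total 35, leaving 52 − 35 = 17 for the blank.
The known cells in row 1 total 42, leaving 52 − 42 = 10 for the blank.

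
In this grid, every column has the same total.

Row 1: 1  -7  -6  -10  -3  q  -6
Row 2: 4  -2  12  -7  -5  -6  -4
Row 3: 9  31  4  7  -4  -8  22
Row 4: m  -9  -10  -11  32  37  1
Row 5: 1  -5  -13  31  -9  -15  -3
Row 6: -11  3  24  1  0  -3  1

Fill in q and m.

The complete columns each total 11.
Column 6 is missing 11 − 5 = 6 (since -6 − 8 + 37 − 15 − 3 = 5).
Column 1 is missing 11 − 4 = 7 (since 1 + 4 + 9 + 1 − 11 = 4).

q = 6, m = 7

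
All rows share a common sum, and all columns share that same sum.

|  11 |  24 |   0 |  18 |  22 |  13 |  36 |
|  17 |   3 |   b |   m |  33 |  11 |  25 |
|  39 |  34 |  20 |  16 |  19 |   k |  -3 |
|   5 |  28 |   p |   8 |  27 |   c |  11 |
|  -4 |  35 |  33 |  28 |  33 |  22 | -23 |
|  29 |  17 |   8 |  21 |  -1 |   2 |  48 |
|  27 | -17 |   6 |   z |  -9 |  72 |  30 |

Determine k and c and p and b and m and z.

k = -1, c = 5, p = 40, b = 17, m = 18, z = 15

Rows 1 and 5 both sum to 124, so that's the common total.
Row 7: 27 − 17 + 6 − 9 + 72 + 30 = 109, so its missing entry is 124 − 109 = 15.
Row 3: 39 + 34 + 20 + 16 + 19 − 3 = 125, so its missing entry is 124 − 125 = -1.
Column 4: 18 + 16 + 8 + 28 + 21 + 15 = 106, so its missing entry is 124 − 106 = 18.
Row 2: 17 + 3 + 18 + 33 + 11 + 25 = 107, so its missing entry is 124 − 107 = 17.
Column 3: 0 + 17 + 20 + 33 + 8 + 6 = 84, so its missing entry is 124 − 84 = 40.
Row 4: 5 + 28 + 40 + 8 + 27 + 11 = 119, so its missing entry is 124 − 119 = 5.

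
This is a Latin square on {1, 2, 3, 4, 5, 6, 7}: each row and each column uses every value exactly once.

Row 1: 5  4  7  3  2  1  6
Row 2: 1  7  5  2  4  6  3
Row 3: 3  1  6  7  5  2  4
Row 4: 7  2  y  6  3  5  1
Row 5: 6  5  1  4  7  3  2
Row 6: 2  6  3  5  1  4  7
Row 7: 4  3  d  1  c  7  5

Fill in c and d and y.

At (row 4, col 3): row 4 already has {1, 2, 3, 5, 6, 7}, so the value is 4.
At (row 7, col 3): column 3 already has {1, 3, 4, 5, 6, 7}, so the value is 2.
Cell (7,5): row 7 already has {1, 2, 3, 4, 5, 7} → 6.

c = 6, d = 2, y = 4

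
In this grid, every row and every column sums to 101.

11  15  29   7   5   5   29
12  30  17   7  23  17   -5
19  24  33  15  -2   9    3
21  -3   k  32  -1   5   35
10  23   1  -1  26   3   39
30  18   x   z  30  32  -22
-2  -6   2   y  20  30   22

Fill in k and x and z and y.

k = 12, x = 7, z = 6, y = 35

The known cells in row 4 total 89, leaving 101 − 89 = 12 for the blank.
The known cells in row 7 total 66, leaving 101 − 66 = 35 for the blank.
The known cells in column 4 total 95, leaving 101 − 95 = 6 for the blank.
The known cells in row 6 total 94, leaving 101 − 94 = 7 for the blank.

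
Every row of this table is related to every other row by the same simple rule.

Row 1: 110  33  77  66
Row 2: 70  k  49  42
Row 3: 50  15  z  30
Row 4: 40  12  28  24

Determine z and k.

z = 35, k = 21

Each row is a constant multiple of every other row — this is a multiplication table with the headers hidden.
Row 3 is 30/66 = 5/11 times row 1, so its entry in column 3 is 77 × 5/11 = 35.
Row 2 is 42/66 = 7/11 times row 1, so its entry in column 2 is 33 × 7/11 = 21.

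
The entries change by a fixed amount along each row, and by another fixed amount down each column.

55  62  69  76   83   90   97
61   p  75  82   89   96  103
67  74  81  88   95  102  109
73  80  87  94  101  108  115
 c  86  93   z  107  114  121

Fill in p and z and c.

Along each row the entries change by 7 per step; down each column they change by 6.
Row 2: from 61 at column 1, stepping by 7 to column 2 gives 68.
Row 5: from 86 at column 2, stepping by 7 to column 4 gives 100.
Row 5: from 86 at column 2, stepping by 7 to column 1 gives 79.

p = 68, z = 100, c = 79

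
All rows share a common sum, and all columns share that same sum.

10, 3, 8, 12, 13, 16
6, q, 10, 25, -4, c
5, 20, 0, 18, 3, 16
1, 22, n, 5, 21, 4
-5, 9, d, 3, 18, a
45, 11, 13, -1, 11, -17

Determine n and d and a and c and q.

Rows 1 and 3 both sum to 62, so that's the common total.
The known cells in column 2 total 65, leaving 62 − 65 = -3 for the blank.
The known cells in row 2 total 34, leaving 62 − 34 = 28 for the blank.
The known cells in column 6 total 47, leaving 62 − 47 = 15 for the blank.
The known cells in row 5 total 40, leaving 62 − 40 = 22 for the blank.
The known cells in row 4 total 53, leaving 62 − 53 = 9 for the blank.

n = 9, d = 22, a = 15, c = 28, q = -3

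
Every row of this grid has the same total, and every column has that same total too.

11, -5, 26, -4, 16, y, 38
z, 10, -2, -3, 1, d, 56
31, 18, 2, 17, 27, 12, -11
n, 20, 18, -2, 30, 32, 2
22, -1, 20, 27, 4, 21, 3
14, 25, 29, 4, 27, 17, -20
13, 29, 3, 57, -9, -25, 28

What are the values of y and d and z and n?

y = 14, d = 25, z = 9, n = -4

Rows 3 and 5 both sum to 96, so that's the common total.
Row 4 has 20 + 18 − 2 + 30 + 32 + 2 = 100; the blank must be 96 − 100 = -4.
Column 1 has 11 + 31 − 4 + 22 + 14 + 13 = 87; the blank must be 96 − 87 = 9.
Row 1 has 11 − 5 + 26 − 4 + 16 + 38 = 82; the blank must be 96 − 82 = 14.
Row 2 has 9 + 10 − 2 − 3 + 1 + 56 = 71; the blank must be 96 − 71 = 25.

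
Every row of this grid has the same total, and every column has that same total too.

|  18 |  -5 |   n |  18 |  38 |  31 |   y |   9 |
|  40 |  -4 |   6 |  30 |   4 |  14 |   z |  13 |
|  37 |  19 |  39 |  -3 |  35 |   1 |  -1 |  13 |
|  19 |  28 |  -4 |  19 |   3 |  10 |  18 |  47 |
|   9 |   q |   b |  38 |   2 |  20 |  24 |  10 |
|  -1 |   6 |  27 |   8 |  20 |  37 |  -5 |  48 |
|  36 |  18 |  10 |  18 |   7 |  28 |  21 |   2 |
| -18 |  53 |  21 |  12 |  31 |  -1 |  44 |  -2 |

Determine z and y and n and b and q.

z = 37, y = 2, n = 29, b = 12, q = 25

Rows 3 and 4 both sum to 140, so that's the common total.
The known cells in row 2 total 103, leaving 140 − 103 = 37 for the blank.
The known cells in column 7 total 138, leaving 140 − 138 = 2 for the blank.
The known cells in row 1 total 111, leaving 140 − 111 = 29 for the blank.
The known cells in column 3 total 128, leaving 140 − 128 = 12 for the blank.
The known cells in row 5 total 115, leaving 140 − 115 = 25 for the blank.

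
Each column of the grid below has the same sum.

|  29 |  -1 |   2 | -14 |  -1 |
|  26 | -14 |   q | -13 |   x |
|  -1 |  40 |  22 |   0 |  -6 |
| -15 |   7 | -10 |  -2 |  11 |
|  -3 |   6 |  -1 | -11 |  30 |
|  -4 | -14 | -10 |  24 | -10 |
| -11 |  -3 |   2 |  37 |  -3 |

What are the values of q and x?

q = 16, x = 0

The complete columns each total 21.
Column 3 is missing 21 − 5 = 16 (since 2 + 22 − 10 − 1 − 10 + 2 = 5).
Column 5 is missing 21 − 21 = 0 (since -1 − 6 + 11 + 30 − 10 − 3 = 21).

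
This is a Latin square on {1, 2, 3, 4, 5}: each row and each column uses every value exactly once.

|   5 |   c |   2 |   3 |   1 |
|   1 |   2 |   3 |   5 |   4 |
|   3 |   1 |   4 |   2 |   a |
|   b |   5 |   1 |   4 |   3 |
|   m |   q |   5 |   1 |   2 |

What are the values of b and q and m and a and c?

b = 2, q = 3, m = 4, a = 5, c = 4

At (row 1, col 2): row 1 already has {1, 2, 3, 5}, so the value is 4.
Cell (3,5): row 3 already has {1, 2, 3, 4} → 5.
At (row 4, col 1): row 4 already has {1, 3, 4, 5}, so the value is 2.
At (row 5, col 1): column 1 already has {1, 2, 3, 5}, so the value is 4.
Cell (5,2): row 5 already has {1, 2, 4, 5} → 3.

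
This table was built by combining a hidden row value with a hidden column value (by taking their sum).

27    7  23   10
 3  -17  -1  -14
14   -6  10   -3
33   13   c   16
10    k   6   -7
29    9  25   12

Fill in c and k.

The difference between any two rows is the same in every column — this is an addition table with the headers hidden.
Row 4 minus row 1 is 33 − 27 = 6, so its entry in column 3 is 23 + 6 = 29.
Row 5 minus row 1 is 10 − 27 = -17, so its entry in column 2 is 7 + (-17) = -10.

c = 29, k = -10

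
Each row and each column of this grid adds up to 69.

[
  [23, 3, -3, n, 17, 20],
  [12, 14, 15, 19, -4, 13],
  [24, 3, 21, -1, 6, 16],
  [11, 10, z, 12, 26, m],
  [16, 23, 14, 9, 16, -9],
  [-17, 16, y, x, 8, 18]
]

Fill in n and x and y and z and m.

n = 9, x = 21, y = 23, z = -1, m = 11

The known cells in row 1 total 60, leaving 69 − 60 = 9 for the blank.
The known cells in column 4 total 48, leaving 69 − 48 = 21 for the blank.
The known cells in column 6 total 58, leaving 69 − 58 = 11 for the blank.
The known cells in row 4 total 70, leaving 69 − 70 = -1 for the blank.
The known cells in row 6 total 46, leaving 69 − 46 = 23 for the blank.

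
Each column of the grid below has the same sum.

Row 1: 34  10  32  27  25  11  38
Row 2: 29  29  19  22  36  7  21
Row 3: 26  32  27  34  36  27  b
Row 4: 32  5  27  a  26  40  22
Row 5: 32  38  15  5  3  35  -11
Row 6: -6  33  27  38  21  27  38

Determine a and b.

a = 21, b = 39

Columns 1 and 3 both add up to 147, so every column sums to 147.
Column 4: 27 + 22 + 34 + 5 + 38 = 126, so the missing entry is 147 − 126 = 21.
Column 7: 38 + 21 + 22 − 11 + 38 = 108, so the missing entry is 147 − 108 = 39.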